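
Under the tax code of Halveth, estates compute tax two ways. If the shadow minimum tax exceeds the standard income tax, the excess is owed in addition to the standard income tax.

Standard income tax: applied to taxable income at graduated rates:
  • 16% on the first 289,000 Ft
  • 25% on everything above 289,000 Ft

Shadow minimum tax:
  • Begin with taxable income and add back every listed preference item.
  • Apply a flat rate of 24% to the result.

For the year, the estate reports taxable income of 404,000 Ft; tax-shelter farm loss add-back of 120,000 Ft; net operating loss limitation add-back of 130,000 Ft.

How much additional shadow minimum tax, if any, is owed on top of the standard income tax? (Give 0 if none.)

81,970 Ft

Standard income tax:
  289,000 Ft × 16% = 46,240 Ft
  115,000 Ft × 25% = 28,750 Ft
  → 74,990 Ft

Shadow minimum tax:
  Adjusted income: 404,000 Ft + 120,000 Ft + 130,000 Ft = 654,000 Ft
  654,000 Ft × 24% = 156,960 Ft

Excess of shadow minimum tax over standard income tax: 156,960 Ft − 74,990 Ft = 81,970 Ft.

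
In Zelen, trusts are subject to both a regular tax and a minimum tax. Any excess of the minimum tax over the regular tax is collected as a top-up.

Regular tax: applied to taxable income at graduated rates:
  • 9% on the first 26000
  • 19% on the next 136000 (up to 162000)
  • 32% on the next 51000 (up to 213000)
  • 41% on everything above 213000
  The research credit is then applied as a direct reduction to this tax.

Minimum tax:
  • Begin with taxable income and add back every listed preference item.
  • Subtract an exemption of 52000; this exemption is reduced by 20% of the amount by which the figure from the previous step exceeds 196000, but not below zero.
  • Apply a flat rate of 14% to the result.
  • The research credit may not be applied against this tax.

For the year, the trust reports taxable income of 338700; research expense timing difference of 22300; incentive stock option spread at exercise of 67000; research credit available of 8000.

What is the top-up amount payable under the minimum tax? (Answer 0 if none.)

Minimum tax:
  Adjusted income: 338700 + 22300 + 67000 = 428000
  Exemption: 52000 − 20% × (428000 − 196000) = 52000 − 46400 = 5600
  Base: 428000 − 5600 = 422400
  422400 × 14% = 59136

Regular tax:
  26000 × 9% = 2340
  136000 × 19% = 25840
  51000 × 32% = 16320
  125700 × 41% = 51537
  → 96037
  Less research credit 8000 → 88037

59136 ≤ 88037, so no add-on is due.

0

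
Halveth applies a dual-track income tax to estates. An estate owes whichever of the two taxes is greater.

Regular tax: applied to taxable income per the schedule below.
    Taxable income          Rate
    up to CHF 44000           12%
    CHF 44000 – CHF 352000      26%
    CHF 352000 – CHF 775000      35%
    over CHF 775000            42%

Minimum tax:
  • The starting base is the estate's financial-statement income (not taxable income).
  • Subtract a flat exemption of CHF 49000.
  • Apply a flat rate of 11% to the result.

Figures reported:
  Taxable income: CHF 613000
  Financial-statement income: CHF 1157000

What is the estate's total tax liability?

Regular tax:
  CHF 44000 × 12% = CHF 5280
  CHF 308000 × 26% = CHF 80080
  CHF 261000 × 35% = CHF 91350
  → CHF 176710

Minimum tax:
  Base (financial-statement income): CHF 1157000
  Less exemption CHF 49000 → base CHF 1108000
  CHF 1108000 × 11% = CHF 121880

CHF 176710 > CHF 121880, so the regular tax governs.

CHF 176710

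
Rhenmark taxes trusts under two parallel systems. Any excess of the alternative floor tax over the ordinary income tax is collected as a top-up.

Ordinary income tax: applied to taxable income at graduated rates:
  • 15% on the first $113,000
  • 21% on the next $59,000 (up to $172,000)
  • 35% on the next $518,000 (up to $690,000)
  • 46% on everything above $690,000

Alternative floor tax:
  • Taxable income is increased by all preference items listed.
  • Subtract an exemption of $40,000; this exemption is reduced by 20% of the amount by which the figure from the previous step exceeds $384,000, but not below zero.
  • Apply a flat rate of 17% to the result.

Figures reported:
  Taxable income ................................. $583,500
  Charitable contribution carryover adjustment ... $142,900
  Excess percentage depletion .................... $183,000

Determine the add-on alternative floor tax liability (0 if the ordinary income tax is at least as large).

$0

Ordinary income tax:
  $113,000 × 15% = $16,950
  $59,000 × 21% = $12,390
  $411,500 × 35% = $144,025
  → $173,365

Alternative floor tax:
  Adjusted income: $583,500 + $142,900 + $183,000 = $909,400
  Exemption: 20% × ($909,400 − $384,000) = $105,080 ≥ $40,000, so the exemption is fully phased out
  Base: $909,400 − $0 = $909,400
  $909,400 × 17% = $154,598

$154,598 ≤ $173,365, so no add-on is due.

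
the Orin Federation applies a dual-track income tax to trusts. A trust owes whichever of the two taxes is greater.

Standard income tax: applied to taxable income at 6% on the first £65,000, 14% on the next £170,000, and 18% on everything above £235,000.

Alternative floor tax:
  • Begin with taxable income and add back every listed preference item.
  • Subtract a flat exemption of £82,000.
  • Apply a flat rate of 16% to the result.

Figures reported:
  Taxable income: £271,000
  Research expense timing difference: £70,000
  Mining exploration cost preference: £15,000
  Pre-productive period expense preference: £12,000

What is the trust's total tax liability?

£45,760

Alternative floor tax:
  Adjusted income: £271,000 + £70,000 + £15,000 + £12,000 = £368,000
  Less exemption £82,000 → base £286,000
  £286,000 × 16% = £45,760

Standard income tax:
  £65,000 × 6% = £3,900
  £170,000 × 14% = £23,800
  £36,000 × 18% = £6,480
  → £34,180

£45,760 > £34,180, so the alternative floor tax is the binding amount.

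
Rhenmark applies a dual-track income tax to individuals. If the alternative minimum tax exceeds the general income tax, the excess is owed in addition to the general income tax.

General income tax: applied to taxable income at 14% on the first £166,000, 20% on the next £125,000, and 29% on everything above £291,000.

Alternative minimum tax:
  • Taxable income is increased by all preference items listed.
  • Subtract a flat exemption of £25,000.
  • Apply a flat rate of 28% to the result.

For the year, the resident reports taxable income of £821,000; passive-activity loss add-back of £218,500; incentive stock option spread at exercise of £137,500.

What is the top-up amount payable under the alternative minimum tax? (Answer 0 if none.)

£120,620

General income tax:
  £166,000 × 14% = £23,240
  £125,000 × 20% = £25,000
  £530,000 × 29% = £153,700
  → £201,940

Alternative minimum tax:
  Adjusted income: £821,000 + £218,500 + £137,500 = £1,177,000
  Less exemption £25,000 → base £1,152,000
  £1,152,000 × 28% = £322,560

Excess of alternative minimum tax over general income tax: £322,560 − £201,940 = £120,620.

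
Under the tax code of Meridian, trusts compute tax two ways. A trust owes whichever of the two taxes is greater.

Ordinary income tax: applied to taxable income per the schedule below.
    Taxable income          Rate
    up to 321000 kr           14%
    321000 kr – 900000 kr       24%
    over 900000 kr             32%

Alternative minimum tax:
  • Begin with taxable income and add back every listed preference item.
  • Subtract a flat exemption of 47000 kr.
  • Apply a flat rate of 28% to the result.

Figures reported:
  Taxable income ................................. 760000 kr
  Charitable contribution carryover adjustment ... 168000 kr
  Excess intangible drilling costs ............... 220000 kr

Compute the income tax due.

Alternative minimum tax:
  Adjusted income: 760000 kr + 168000 kr + 220000 kr = 1148000 kr
  Less exemption 47000 kr → base 1101000 kr
  1101000 kr × 28% = 308280 kr

Ordinary income tax:
  321000 kr × 14% = 44940 kr
  439000 kr × 24% = 105360 kr
  → 150300 kr

308280 kr > 150300 kr, so the alternative minimum tax is the binding amount.

308280 kr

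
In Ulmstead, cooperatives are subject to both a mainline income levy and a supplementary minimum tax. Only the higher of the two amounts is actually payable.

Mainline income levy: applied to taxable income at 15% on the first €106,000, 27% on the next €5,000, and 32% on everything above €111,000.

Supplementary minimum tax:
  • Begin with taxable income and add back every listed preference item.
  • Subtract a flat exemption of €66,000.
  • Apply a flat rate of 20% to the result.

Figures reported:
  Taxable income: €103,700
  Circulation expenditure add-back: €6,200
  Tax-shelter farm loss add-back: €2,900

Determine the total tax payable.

Supplementary minimum tax:
  Adjusted income: €103,700 + €6,200 + €2,900 = €112,800
  Less exemption €66,000 → base €46,800
  €46,800 × 20% = €9,360

Mainline income levy:
  €103,700 × 15% = €15,555

€15,555 > €9,360, so the mainline income levy governs.

€15,555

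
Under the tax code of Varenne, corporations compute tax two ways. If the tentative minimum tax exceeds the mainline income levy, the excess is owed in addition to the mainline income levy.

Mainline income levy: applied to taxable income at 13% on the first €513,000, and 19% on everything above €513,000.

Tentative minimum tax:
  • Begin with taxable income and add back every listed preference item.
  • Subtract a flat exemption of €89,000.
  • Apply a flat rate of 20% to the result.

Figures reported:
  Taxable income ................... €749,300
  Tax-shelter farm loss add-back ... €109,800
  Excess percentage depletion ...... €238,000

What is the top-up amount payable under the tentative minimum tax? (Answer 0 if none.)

Tentative minimum tax:
  Adjusted income: €749,300 + €109,800 + €238,000 = €1,097,100
  Less exemption €89,000 → base €1,008,100
  €1,008,100 × 20% = €201,620

Mainline income levy:
  €513,000 × 13% = €66,690
  €236,300 × 19% = €44,897
  → €111,587

Excess of tentative minimum tax over mainline income levy: €201,620 − €111,587 = €90,033.

€90,033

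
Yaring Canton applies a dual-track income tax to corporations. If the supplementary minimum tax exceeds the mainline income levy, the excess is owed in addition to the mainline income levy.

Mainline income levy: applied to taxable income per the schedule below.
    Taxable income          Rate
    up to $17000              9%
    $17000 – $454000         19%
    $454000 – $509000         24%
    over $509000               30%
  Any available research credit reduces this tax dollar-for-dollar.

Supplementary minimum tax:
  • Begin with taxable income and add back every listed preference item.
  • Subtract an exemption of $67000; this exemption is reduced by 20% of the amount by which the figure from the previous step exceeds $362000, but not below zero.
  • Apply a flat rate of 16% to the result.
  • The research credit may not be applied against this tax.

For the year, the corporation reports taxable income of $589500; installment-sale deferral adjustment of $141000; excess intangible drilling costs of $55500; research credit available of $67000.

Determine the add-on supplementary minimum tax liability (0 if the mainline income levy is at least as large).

$70850

Mainline income levy:
  $17000 × 9% = $1530
  $437000 × 19% = $83030
  $55000 × 24% = $13200
  $80500 × 30% = $24150
  → $121910
  Less research credit $67000 → $54910

Supplementary minimum tax:
  Adjusted income: $589500 + $141000 + $55500 = $786000
  Exemption: 20% × ($786000 − $362000) = $84800 ≥ $67000, so the exemption is fully phased out
  Base: $786000 − $0 = $786000
  $786000 × 16% = $125760

Excess of supplementary minimum tax over mainline income levy: $125760 − $54910 = $70850.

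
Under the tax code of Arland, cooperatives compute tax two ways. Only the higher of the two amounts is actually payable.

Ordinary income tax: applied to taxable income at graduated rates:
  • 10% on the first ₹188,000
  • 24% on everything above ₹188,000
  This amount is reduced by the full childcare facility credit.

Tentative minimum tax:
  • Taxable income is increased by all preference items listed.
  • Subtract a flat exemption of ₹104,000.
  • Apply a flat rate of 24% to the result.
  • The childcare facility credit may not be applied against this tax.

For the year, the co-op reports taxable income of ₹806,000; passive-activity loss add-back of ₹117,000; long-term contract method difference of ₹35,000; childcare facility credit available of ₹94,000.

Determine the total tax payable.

₹204,960

Tentative minimum tax:
  Adjusted income: ₹806,000 + ₹117,000 + ₹35,000 = ₹958,000
  Less exemption ₹104,000 → base ₹854,000
  ₹854,000 × 24% = ₹204,960

Ordinary income tax:
  ₹188,000 × 10% = ₹18,800
  ₹618,000 × 24% = ₹148,320
  → ₹167,120
  Less childcare facility credit ₹94,000 → ₹73,120

₹204,960 > ₹73,120, so the tentative minimum tax is the binding amount.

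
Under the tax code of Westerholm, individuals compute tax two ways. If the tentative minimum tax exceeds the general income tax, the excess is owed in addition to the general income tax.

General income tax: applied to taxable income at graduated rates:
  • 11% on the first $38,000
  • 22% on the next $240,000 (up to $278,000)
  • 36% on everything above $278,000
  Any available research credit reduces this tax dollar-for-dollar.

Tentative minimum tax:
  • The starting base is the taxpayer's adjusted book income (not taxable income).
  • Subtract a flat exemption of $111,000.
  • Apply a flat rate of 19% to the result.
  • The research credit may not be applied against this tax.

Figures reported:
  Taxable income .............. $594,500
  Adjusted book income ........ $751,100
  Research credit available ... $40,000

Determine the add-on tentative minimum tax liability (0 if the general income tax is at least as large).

Tentative minimum tax:
  Base (adjusted book income): $751,100
  Less exemption $111,000 → base $640,100
  $640,100 × 19% = $121,619

General income tax:
  $38,000 × 11% = $4,180
  $240,000 × 22% = $52,800
  $316,500 × 36% = $113,940
  → $170,920
  Less research credit $40,000 → $130,920

$121,619 ≤ $130,920, so no add-on is due.

$0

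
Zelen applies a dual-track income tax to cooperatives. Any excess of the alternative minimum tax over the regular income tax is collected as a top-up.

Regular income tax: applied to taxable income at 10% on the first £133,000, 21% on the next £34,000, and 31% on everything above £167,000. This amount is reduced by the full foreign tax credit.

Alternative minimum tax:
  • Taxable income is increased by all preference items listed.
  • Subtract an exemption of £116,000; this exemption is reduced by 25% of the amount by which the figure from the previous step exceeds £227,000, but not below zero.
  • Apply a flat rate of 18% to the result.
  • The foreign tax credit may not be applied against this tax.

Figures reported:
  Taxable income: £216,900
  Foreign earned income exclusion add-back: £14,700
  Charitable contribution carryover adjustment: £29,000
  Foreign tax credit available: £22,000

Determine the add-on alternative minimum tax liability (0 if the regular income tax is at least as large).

£13,631

Alternative minimum tax:
  Adjusted income: £216,900 + £14,700 + £29,000 = £260,600
  Exemption: £116,000 − 25% × (£260,600 − £227,000) = £116,000 − £8,400 = £107,600
  Base: £260,600 − £107,600 = £153,000
  £153,000 × 18% = £27,540

Regular income tax:
  £133,000 × 10% = £13,300
  £34,000 × 21% = £7,140
  £49,900 × 31% = £15,469
  → £35,909
  Less foreign tax credit £22,000 → £13,909

Excess of alternative minimum tax over regular income tax: £27,540 − £13,909 = £13,631.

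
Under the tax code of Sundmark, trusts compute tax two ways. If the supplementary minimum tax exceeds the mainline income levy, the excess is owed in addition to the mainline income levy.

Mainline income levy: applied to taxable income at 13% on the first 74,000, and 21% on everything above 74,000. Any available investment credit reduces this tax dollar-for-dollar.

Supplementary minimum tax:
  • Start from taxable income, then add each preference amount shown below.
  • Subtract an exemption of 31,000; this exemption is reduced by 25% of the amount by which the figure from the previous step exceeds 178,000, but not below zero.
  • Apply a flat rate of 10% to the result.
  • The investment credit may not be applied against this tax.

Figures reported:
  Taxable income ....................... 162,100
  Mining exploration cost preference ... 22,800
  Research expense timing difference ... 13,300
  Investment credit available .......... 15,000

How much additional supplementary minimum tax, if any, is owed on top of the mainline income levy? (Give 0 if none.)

4,104

Mainline income levy:
  74,000 × 13% = 9,620
  88,100 × 21% = 18,501
  → 28,121
  Less investment credit 15,000 → 13,121

Supplementary minimum tax:
  Adjusted income: 162,100 + 22,800 + 13,300 = 198,200
  Exemption: 31,000 − 25% × (198,200 − 178,000) = 31,000 − 5,050 = 25,950
  Base: 198,200 − 25,950 = 172,250
  172,250 × 10% = 17,225

Excess of supplementary minimum tax over mainline income levy: 17,225 − 13,121 = 4,104.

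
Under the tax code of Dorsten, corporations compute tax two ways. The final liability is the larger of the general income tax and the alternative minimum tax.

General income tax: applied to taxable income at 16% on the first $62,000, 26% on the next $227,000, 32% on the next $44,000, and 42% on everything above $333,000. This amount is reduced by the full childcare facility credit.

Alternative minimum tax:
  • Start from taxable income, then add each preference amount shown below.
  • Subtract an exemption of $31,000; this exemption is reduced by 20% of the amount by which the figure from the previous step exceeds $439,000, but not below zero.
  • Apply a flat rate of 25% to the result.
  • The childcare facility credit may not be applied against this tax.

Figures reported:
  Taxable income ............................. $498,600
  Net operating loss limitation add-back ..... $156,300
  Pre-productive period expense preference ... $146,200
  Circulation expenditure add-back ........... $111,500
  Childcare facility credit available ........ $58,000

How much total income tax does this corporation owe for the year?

General income tax:
  $62,000 × 16% = $9,920
  $227,000 × 26% = $59,020
  $44,000 × 32% = $14,080
  $165,600 × 42% = $69,552
  → $152,572
  Less childcare facility credit $58,000 → $94,572

Alternative minimum tax:
  Adjusted income: $498,600 + $156,300 + $146,200 + $111,500 = $912,600
  Exemption: 20% × ($912,600 − $439,000) = $94,720 ≥ $31,000, so the exemption is fully phased out
  Base: $912,600 − $0 = $912,600
  $912,600 × 25% = $228,150

$228,150 > $94,572, so the alternative minimum tax is the binding amount.

$228,150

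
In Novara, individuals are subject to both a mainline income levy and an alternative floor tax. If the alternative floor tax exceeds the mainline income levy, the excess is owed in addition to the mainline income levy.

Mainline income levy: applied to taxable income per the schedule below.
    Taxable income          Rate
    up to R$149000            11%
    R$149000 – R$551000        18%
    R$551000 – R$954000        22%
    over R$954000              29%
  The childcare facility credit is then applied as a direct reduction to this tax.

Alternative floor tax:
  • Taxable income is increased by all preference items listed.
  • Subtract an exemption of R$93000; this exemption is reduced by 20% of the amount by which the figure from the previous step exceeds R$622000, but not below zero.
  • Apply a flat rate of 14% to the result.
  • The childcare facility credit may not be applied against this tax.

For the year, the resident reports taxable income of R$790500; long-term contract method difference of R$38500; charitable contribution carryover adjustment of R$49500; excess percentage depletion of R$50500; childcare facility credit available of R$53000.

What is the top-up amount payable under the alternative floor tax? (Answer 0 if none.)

Alternative floor tax:
  Adjusted income: R$790500 + R$38500 + R$49500 + R$50500 = R$929000
  Exemption: R$93000 − 20% × (R$929000 − R$622000) = R$93000 − R$61400 = R$31600
  Base: R$929000 − R$31600 = R$897400
  R$897400 × 14% = R$125636

Mainline income levy:
  R$149000 × 11% = R$16390
  R$402000 × 18% = R$72360
  R$239500 × 22% = R$52690
  → R$141440
  Less childcare facility credit R$53000 → R$88440

Excess of alternative floor tax over mainline income levy: R$125636 − R$88440 = R$37196.

R$37196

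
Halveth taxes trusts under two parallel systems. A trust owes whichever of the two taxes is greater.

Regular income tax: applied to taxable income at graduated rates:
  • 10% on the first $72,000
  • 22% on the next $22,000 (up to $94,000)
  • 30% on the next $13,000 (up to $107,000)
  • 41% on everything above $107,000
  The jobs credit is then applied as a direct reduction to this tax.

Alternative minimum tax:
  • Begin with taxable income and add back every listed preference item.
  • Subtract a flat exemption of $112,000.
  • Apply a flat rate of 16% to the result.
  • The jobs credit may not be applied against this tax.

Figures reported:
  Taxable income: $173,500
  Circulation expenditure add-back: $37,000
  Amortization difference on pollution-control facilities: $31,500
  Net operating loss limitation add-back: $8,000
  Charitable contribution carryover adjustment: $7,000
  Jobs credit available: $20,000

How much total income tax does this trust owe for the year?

$23,205

Alternative minimum tax:
  Adjusted income: $173,500 + $37,000 + $31,500 + $8,000 + $7,000 = $257,000
  Less exemption $112,000 → base $145,000
  $145,000 × 16% = $23,200

Regular income tax:
  $72,000 × 10% = $7,200
  $22,000 × 22% = $4,840
  $13,000 × 30% = $3,900
  $66,500 × 41% = $27,265
  → $43,205
  Less jobs credit $20,000 → $23,205

$23,205 > $23,200, so the regular income tax governs.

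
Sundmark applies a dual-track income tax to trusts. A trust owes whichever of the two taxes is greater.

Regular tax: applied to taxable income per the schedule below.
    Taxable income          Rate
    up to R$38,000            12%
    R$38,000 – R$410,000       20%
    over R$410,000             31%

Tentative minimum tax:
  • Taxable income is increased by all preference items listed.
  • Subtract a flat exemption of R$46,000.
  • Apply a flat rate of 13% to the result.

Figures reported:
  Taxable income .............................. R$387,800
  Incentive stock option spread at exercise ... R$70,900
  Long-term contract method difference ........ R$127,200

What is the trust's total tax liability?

Regular tax:
  R$38,000 × 12% = R$4,560
  R$349,800 × 20% = R$69,960
  → R$74,520

Tentative minimum tax:
  Adjusted income: R$387,800 + R$70,900 + R$127,200 = R$585,900
  Less exemption R$46,000 → base R$539,900
  R$539,900 × 13% = R$70,187

R$74,520 > R$70,187, so the regular tax governs.

R$74,520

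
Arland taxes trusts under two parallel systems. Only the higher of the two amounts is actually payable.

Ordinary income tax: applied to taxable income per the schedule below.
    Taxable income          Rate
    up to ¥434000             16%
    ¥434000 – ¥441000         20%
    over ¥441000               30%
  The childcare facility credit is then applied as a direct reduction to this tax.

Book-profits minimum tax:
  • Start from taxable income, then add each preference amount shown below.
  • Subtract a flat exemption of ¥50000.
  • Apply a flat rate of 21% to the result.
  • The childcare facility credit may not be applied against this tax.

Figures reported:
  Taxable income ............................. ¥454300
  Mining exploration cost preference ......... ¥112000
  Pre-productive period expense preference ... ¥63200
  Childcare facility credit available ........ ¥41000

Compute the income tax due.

¥121695

Ordinary income tax:
  ¥434000 × 16% = ¥69440
  ¥7000 × 20% = ¥1400
  ¥13300 × 30% = ¥3990
  → ¥74830
  Less childcare facility credit ¥41000 → ¥33830

Book-profits minimum tax:
  Adjusted income: ¥454300 + ¥112000 + ¥63200 = ¥629500
  Less exemption ¥50000 → base ¥579500
  ¥579500 × 21% = ¥121695

¥121695 > ¥33830, so the book-profits minimum tax is the binding amount.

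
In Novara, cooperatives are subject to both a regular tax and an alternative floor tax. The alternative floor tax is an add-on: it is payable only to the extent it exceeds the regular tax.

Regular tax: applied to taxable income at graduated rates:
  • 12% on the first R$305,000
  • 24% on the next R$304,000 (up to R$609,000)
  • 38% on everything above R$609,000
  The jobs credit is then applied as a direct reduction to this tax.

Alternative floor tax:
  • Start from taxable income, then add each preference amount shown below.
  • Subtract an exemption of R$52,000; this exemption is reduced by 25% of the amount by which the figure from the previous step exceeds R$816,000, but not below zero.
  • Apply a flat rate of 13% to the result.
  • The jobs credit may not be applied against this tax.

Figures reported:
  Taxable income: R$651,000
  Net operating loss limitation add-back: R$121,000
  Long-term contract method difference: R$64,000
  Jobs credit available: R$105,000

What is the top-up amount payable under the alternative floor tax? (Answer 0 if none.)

Regular tax:
  R$305,000 × 12% = R$36,600
  R$304,000 × 24% = R$72,960
  R$42,000 × 38% = R$15,960
  → R$125,520
  Less jobs credit R$105,000 → R$20,520

Alternative floor tax:
  Adjusted income: R$651,000 + R$121,000 + R$64,000 = R$836,000
  Exemption: R$52,000 − 25% × (R$836,000 − R$816,000) = R$52,000 − R$5,000 = R$47,000
  Base: R$836,000 − R$47,000 = R$789,000
  R$789,000 × 13% = R$102,570

Excess of alternative floor tax over regular tax: R$102,570 − R$20,520 = R$82,050.

R$82,050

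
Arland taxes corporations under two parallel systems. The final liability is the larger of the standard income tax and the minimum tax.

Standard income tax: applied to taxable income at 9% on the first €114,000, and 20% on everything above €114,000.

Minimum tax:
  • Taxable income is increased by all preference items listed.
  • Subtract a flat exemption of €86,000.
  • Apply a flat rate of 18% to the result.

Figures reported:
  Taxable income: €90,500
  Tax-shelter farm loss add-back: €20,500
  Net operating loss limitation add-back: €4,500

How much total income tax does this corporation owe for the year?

€8,145

Standard income tax:
  €90,500 × 9% = €8,145

Minimum tax:
  Adjusted income: €90,500 + €20,500 + €4,500 = €115,500
  Less exemption €86,000 → base €29,500
  €29,500 × 18% = €5,310

€8,145 > €5,310, so the standard income tax governs.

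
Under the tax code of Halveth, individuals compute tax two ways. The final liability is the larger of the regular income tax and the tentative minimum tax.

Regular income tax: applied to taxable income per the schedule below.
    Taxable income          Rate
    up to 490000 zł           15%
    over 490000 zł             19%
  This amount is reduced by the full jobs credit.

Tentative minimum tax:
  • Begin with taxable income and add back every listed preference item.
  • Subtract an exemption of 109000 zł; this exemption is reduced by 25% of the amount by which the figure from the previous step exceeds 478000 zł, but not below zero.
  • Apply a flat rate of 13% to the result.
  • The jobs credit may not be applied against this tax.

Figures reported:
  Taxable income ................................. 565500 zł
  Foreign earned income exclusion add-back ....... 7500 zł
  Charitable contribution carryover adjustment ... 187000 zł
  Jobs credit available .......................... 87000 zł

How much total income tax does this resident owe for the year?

Tentative minimum tax:
  Adjusted income: 565500 zł + 7500 zł + 187000 zł = 760000 zł
  Exemption: 109000 zł − 25% × (760000 zł − 478000 zł) = 109000 zł − 70500 zł = 38500 zł
  Base: 760000 zł − 38500 zł = 721500 zł
  721500 zł × 13% = 93795 zł

Regular income tax:
  490000 zł × 15% = 73500 zł
  75500 zł × 19% = 14345 zł
  → 87845 zł
  Less jobs credit 87000 zł → 845 zł

93795 zł > 845 zł, so the tentative minimum tax is the binding amount.

93795 zł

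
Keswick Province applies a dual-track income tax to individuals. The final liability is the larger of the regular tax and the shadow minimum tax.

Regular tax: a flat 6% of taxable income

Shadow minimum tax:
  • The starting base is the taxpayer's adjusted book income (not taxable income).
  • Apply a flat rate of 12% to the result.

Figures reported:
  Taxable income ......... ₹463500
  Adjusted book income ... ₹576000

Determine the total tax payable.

Shadow minimum tax:
  Base (adjusted book income): ₹576000
  ₹576000 × 12% = ₹69120

Regular tax:
  ₹463500 × 6% = ₹27810

₹69120 > ₹27810, so the shadow minimum tax is the binding amount.

₹69120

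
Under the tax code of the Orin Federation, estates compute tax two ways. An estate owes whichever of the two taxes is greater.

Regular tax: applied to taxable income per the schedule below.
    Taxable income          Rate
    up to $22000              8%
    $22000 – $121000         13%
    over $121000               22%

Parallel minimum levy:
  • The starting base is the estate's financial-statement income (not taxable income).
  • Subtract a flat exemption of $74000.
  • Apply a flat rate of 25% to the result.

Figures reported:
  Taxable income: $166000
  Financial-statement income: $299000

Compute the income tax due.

$56250

Parallel minimum levy:
  Base (financial-statement income): $299000
  Less exemption $74000 → base $225000
  $225000 × 25% = $56250

Regular tax:
  $22000 × 8% = $1760
  $99000 × 13% = $12870
  $45000 × 22% = $9900
  → $24530

$56250 > $24530, so the parallel minimum levy is the binding amount.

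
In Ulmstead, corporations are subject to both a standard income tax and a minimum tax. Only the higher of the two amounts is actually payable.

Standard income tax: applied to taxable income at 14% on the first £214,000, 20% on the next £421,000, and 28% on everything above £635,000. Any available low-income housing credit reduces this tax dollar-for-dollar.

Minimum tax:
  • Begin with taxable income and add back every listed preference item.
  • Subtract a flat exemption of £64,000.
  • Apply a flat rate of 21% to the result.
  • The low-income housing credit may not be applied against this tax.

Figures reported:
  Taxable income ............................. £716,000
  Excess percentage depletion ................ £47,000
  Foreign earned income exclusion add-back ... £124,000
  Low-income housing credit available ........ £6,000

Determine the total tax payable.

Minimum tax:
  Adjusted income: £716,000 + £47,000 + £124,000 = £887,000
  Less exemption £64,000 → base £823,000
  £823,000 × 21% = £172,830

Standard income tax:
  £214,000 × 14% = £29,960
  £421,000 × 20% = £84,200
  £81,000 × 28% = £22,680
  → £136,840
  Less low-income housing credit £6,000 → £130,840

£172,830 > £130,840, so the minimum tax is the binding amount.

£172,830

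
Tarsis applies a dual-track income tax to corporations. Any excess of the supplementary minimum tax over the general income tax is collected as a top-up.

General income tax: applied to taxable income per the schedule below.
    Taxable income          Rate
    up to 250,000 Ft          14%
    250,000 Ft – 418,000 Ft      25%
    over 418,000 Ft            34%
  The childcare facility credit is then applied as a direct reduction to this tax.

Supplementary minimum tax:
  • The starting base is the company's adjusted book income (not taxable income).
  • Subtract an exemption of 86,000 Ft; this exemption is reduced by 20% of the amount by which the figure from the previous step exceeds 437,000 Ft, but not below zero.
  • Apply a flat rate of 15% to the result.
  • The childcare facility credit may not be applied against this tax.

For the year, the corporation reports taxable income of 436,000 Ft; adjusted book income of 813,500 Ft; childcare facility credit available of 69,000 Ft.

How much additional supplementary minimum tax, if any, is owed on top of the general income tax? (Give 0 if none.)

Supplementary minimum tax:
  Base (adjusted book income): 813,500 Ft
  Exemption: 86,000 Ft − 20% × (813,500 Ft − 437,000 Ft) = 86,000 Ft − 75,300 Ft = 10,700 Ft
  Base: 813,500 Ft − 10,700 Ft = 802,800 Ft
  802,800 Ft × 15% = 120,420 Ft

General income tax:
  250,000 Ft × 14% = 35,000 Ft
  168,000 Ft × 25% = 42,000 Ft
  18,000 Ft × 34% = 6,120 Ft
  → 83,120 Ft
  Less childcare facility credit 69,000 Ft → 14,120 Ft

Excess of supplementary minimum tax over general income tax: 120,420 Ft − 14,120 Ft = 106,300 Ft.

106,300 Ft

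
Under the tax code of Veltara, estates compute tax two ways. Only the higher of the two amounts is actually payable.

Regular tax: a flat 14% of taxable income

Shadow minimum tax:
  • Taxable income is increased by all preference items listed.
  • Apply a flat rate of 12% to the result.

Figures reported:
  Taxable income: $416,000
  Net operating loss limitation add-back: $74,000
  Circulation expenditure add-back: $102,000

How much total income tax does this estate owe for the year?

Regular tax:
  $416,000 × 14% = $58,240

Shadow minimum tax:
  Adjusted income: $416,000 + $74,000 + $102,000 = $592,000
  $592,000 × 12% = $71,040

$71,040 > $58,240, so the shadow minimum tax is the binding amount.

$71,040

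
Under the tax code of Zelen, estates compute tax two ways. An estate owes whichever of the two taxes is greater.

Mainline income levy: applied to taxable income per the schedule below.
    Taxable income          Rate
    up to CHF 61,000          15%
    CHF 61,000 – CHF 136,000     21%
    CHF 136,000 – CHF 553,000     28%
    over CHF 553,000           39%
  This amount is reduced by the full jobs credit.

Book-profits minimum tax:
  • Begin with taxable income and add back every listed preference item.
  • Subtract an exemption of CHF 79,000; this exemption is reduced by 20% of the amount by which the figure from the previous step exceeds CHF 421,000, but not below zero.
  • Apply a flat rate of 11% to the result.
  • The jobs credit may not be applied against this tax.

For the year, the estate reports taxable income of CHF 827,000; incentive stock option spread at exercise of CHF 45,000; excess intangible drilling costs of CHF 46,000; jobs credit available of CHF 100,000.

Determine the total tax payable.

Mainline income levy:
  CHF 61,000 × 15% = CHF 9,150
  CHF 75,000 × 21% = CHF 15,750
  CHF 417,000 × 28% = CHF 116,760
  CHF 274,000 × 39% = CHF 106,860
  → CHF 248,520
  Less jobs credit CHF 100,000 → CHF 148,520

Book-profits minimum tax:
  Adjusted income: CHF 827,000 + CHF 45,000 + CHF 46,000 = CHF 918,000
  Exemption: 20% × (CHF 918,000 − CHF 421,000) = CHF 99,400 ≥ CHF 79,000, so the exemption is fully phased out
  Base: CHF 918,000 − CHF 0 = CHF 918,000
  CHF 918,000 × 11% = CHF 100,980

CHF 148,520 > CHF 100,980, so the mainline income levy governs.

CHF 148,520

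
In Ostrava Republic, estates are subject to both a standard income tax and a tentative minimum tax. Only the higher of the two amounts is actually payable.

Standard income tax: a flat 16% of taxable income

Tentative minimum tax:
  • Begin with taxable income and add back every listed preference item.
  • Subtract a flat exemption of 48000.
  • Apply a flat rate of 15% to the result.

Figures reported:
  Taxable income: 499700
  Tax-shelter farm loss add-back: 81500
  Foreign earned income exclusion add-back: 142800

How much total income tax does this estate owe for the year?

Tentative minimum tax:
  Adjusted income: 499700 + 81500 + 142800 = 724000
  Less exemption 48000 → base 676000
  676000 × 15% = 101400

Standard income tax:
  499700 × 16% = 79952

101400 > 79952, so the tentative minimum tax is the binding amount.

101400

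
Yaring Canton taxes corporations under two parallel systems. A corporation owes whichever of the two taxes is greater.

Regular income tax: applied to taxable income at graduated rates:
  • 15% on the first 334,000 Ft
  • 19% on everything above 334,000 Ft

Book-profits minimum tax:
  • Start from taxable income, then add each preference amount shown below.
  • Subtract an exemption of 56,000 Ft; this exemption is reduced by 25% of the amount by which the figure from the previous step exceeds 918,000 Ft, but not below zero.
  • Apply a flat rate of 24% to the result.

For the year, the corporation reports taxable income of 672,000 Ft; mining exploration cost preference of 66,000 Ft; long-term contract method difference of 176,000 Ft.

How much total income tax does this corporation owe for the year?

Book-profits minimum tax:
  Adjusted income: 672,000 Ft + 66,000 Ft + 176,000 Ft = 914,000 Ft
  Exemption: 914,000 Ft ≤ 918,000 Ft, so full 56,000 Ft applies
  Base: 914,000 Ft − 56,000 Ft = 858,000 Ft
  858,000 Ft × 24% = 205,920 Ft

Regular income tax:
  334,000 Ft × 15% = 50,100 Ft
  338,000 Ft × 19% = 64,220 Ft
  → 114,320 Ft

205,920 Ft > 114,320 Ft, so the book-profits minimum tax is the binding amount.

205,920 Ft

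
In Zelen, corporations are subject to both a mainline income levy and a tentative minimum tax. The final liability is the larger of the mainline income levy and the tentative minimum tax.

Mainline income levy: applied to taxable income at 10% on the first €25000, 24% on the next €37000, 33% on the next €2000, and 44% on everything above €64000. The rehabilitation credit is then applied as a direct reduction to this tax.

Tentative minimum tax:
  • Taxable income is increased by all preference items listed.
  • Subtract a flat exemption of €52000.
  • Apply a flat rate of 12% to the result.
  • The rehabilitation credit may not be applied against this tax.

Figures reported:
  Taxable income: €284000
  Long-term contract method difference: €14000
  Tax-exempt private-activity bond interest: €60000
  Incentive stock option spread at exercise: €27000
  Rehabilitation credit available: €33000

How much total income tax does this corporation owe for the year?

€75840

Mainline income levy:
  €25000 × 10% = €2500
  €37000 × 24% = €8880
  €2000 × 33% = €660
  €220000 × 44% = €96800
  → €108840
  Less rehabilitation credit €33000 → €75840

Tentative minimum tax:
  Adjusted income: €284000 + €14000 + €60000 + €27000 = €385000
  Less exemption €52000 → base €333000
  €333000 × 12% = €39960

€75840 > €39960, so the mainline income levy governs.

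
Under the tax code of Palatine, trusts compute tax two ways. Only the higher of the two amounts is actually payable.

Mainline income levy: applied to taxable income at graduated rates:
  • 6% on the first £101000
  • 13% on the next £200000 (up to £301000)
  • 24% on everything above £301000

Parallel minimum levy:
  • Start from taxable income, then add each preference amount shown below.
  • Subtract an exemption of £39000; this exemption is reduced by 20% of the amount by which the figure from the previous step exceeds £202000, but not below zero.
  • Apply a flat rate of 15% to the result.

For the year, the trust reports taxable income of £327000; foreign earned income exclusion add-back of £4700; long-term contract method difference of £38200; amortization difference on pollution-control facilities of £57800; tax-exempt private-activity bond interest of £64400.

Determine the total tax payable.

Parallel minimum levy:
  Adjusted income: £327000 + £4700 + £38200 + £57800 + £64400 = £492100
  Exemption: 20% × (£492100 − £202000) = £58020 ≥ £39000, so the exemption is fully phased out
  Base: £492100 − £0 = £492100
  £492100 × 15% = £73815

Mainline income levy:
  £101000 × 6% = £6060
  £200000 × 13% = £26000
  £26000 × 24% = £6240
  → £38300

£73815 > £38300, so the parallel minimum levy is the binding amount.

£73815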